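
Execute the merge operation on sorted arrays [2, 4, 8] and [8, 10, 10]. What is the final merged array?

Merging process:

Compare 2 vs 8: take 2 from left. Merged: [2]
Compare 4 vs 8: take 4 from left. Merged: [2, 4]
Compare 8 vs 8: take 8 from left. Merged: [2, 4, 8]
Append remaining from right: [8, 10, 10]. Merged: [2, 4, 8, 8, 10, 10]

Final merged array: [2, 4, 8, 8, 10, 10]
Total comparisons: 3

The merged array is [2, 4, 8, 8, 10, 10], requiring 3 comparisons. The merge step runs in O(n) time where n is the total number of elements.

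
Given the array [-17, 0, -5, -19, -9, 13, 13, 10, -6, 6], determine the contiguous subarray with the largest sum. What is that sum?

Using Kadane's algorithm on [-17, 0, -5, -19, -9, 13, 13, 10, -6, 6]:

Scanning through the array:
Position 1 (value 0): max_ending_here = 0, max_so_far = 0
Position 2 (value -5): max_ending_here = -5, max_so_far = 0
Position 3 (value -19): max_ending_here = -19, max_so_far = 0
Position 4 (value -9): max_ending_here = -9, max_so_far = 0
Position 5 (value 13): max_ending_here = 13, max_so_far = 13
Position 6 (value 13): max_ending_here = 26, max_so_far = 26
Position 7 (value 10): max_ending_here = 36, max_so_far = 36
Position 8 (value -6): max_ending_here = 30, max_so_far = 36
Position 9 (value 6): max_ending_here = 36, max_so_far = 36

Maximum subarray: [13, 13, 10]
Maximum sum: 36

The maximum subarray is [13, 13, 10] with sum 36. This subarray runs from index 5 to index 7.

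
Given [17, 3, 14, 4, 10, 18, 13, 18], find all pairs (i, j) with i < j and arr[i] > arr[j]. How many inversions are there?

Finding inversions in [17, 3, 14, 4, 10, 18, 13, 18]:

(0, 1): arr[0]=17 > arr[1]=3
(0, 2): arr[0]=17 > arr[2]=14
(0, 3): arr[0]=17 > arr[3]=4
(0, 4): arr[0]=17 > arr[4]=10
(0, 6): arr[0]=17 > arr[6]=13
(2, 3): arr[2]=14 > arr[3]=4
(2, 4): arr[2]=14 > arr[4]=10
(2, 6): arr[2]=14 > arr[6]=13
(5, 6): arr[5]=18 > arr[6]=13

Total inversions: 9

The array has 9 inversion(s): (0,1), (0,2), (0,3), (0,4), (0,6), (2,3), (2,4), (2,6), (5,6). Each pair (i,j) satisfies i < j and arr[i] > arr[j].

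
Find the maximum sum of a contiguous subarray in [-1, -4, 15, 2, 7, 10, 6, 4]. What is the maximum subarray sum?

Using Kadane's algorithm on [-1, -4, 15, 2, 7, 10, 6, 4]:

Scanning through the array:
Position 1 (value -4): max_ending_here = -4, max_so_far = -1
Position 2 (value 15): max_ending_here = 15, max_so_far = 15
Position 3 (value 2): max_ending_here = 17, max_so_far = 17
Position 4 (value 7): max_ending_here = 24, max_so_far = 24
Position 5 (value 10): max_ending_here = 34, max_so_far = 34
Position 6 (value 6): max_ending_here = 40, max_so_far = 40
Position 7 (value 4): max_ending_here = 44, max_so_far = 44

Maximum subarray: [15, 2, 7, 10, 6, 4]
Maximum sum: 44

The maximum subarray is [15, 2, 7, 10, 6, 4] with sum 44. This subarray runs from index 2 to index 7.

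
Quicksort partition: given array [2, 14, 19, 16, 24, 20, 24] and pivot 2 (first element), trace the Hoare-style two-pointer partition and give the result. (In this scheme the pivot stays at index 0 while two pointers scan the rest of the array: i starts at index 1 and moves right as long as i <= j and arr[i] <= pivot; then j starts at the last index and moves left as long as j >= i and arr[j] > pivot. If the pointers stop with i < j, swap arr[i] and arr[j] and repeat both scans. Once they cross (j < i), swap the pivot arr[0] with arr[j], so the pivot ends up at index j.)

Hoare-style two-pointer partition with pivot = 2:

Initial array: [2, 14, 19, 16, 24, 20, 24]

Pointers start at i = 1, j = 6.
i ends at 1, j ends at 0: the pointers have crossed (j < i), so scanning stops.

j = 0, so swapping arr[0] with arr[j] leaves the pivot at position 0: [2, 14, 19, 16, 24, 20, 24]
Pivot position: 0

After partitioning with pivot 2, the array becomes [2, 14, 19, 16, 24, 20, 24]. The pivot is placed at index 0. All elements to the left of the pivot are <= 2, and all elements to the right are > 2.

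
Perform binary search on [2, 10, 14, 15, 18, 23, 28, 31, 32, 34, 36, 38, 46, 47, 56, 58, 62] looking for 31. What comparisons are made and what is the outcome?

Binary search for 31 in [2, 10, 14, 15, 18, 23, 28, 31, 32, 34, 36, 38, 46, 47, 56, 58, 62]:

lo=0, hi=16, mid=8, arr[mid]=32 -> 32 > 31, search left half
lo=0, hi=7, mid=3, arr[mid]=15 -> 15 < 31, search right half
lo=4, hi=7, mid=5, arr[mid]=23 -> 23 < 31, search right half
lo=6, hi=7, mid=6, arr[mid]=28 -> 28 < 31, search right half
lo=7, hi=7, mid=7, arr[mid]=31 -> Found target at index 7!

Binary search finds 31 at index 7 after 5 comparisons. The search repeatedly halves the search space by comparing with the middle element.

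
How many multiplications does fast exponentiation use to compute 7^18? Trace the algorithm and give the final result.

Computing 7^18 by squaring (build up from 7^1; each line after the first costs one multiplication):

7^1 = 7
7^2 = (7^1)^2 = 7^2 = 49
7^4 = (7^2)^2 = 49^2 = 2401
7^8 = (7^4)^2 = 2401^2 = 5764801
7^9 = 7 * 7^8 = 7 * 5764801 = 40353607
7^18 = (7^9)^2 = 40353607^2 = 1628413597910449

Result: 1628413597910449
Multiplications needed: 5 (5 lines after 7^1)

7^18 = 1628413597910449. Using exponentiation by squaring, this requires 5 multiplications. The key idea: if the exponent is even, square the half-power; if odd, multiply by the base once.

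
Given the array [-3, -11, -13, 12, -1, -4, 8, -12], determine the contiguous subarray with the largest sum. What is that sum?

Using Kadane's algorithm on [-3, -11, -13, 12, -1, -4, 8, -12]:

Scanning through the array:
Position 1 (value -11): max_ending_here = -11, max_so_far = -3
Position 2 (value -13): max_ending_here = -13, max_so_far = -3
Position 3 (value 12): max_ending_here = 12, max_so_far = 12
Position 4 (value -1): max_ending_here = 11, max_so_far = 12
Position 5 (value -4): max_ending_here = 7, max_so_far = 12
Position 6 (value 8): max_ending_here = 15, max_so_far = 15
Position 7 (value -12): max_ending_here = 3, max_so_far = 15

Maximum subarray: [12, -1, -4, 8]
Maximum sum: 15

The maximum subarray is [12, -1, -4, 8] with sum 15. This subarray runs from index 3 to index 6.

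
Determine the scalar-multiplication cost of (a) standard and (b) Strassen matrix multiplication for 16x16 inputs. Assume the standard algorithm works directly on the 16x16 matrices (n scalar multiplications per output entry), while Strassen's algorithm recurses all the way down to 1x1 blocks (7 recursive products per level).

Matrix multiplication for 16x16 matrices:

Standard algorithm: 16^3 = 4096 multiplications
Strassen's algorithm: 7^(log2(16)) = 7^4 = 2401 multiplications
Savings: 4096 - 2401 = 1695 multiplications

Standard: 4096 multiplications (16^3). Strassen: 2401 multiplications (7^4). Strassen reduces 8 recursive multiplications to 7 at each level.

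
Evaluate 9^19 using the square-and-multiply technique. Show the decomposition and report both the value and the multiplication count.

Computing 9^19 by squaring (build up from 9^1; each line after the first costs one multiplication):

9^1 = 9
9^2 = (9^1)^2 = 9^2 = 81
9^4 = (9^2)^2 = 81^2 = 6561
9^8 = (9^4)^2 = 6561^2 = 43046721
9^9 = 9 * 9^8 = 9 * 43046721 = 387420489
9^18 = (9^9)^2 = 387420489^2 = 150094635296999121
9^19 = 9 * 9^18 = 9 * 150094635296999121 = 1350851717672992089

Result: 1350851717672992089
Multiplications needed: 6 (6 lines after 9^1)

9^19 = 1350851717672992089. Using exponentiation by squaring, this requires 6 multiplications. The key idea: if the exponent is even, square the half-power; if odd, multiply by the base once.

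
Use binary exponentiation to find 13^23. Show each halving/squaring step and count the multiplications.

Computing 13^23 by squaring (build up from 13^1; each line after the first costs one multiplication):

13^1 = 13
13^2 = (13^1)^2 = 13^2 = 169
13^4 = (13^2)^2 = 169^2 = 28561
13^5 = 13 * 13^4 = 13 * 28561 = 371293
13^10 = (13^5)^2 = 371293^2 = 137858491849
13^11 = 13 * 13^10 = 13 * 137858491849 = 1792160394037
13^22 = (13^11)^2 = 1792160394037^2 = 3211838877954855105157369
13^23 = 13 * 13^22 = 13 * 3211838877954855105157369 = 41753905413413116367045797

Result: 41753905413413116367045797
Multiplications needed: 7 (7 lines after 13^1)

13^23 = 41753905413413116367045797. Using exponentiation by squaring, this requires 7 multiplications. The key idea: if the exponent is even, square the half-power; if odd, multiply by the base once.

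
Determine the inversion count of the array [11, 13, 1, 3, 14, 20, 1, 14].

Finding inversions in [11, 13, 1, 3, 14, 20, 1, 14]:

(0, 2): arr[0]=11 > arr[2]=1
(0, 3): arr[0]=11 > arr[3]=3
(0, 6): arr[0]=11 > arr[6]=1
(1, 2): arr[1]=13 > arr[2]=1
(1, 3): arr[1]=13 > arr[3]=3
(1, 6): arr[1]=13 > arr[6]=1
(3, 6): arr[3]=3 > arr[6]=1
(4, 6): arr[4]=14 > arr[6]=1
(5, 6): arr[5]=20 > arr[6]=1
(5, 7): arr[5]=20 > arr[7]=14

Total inversions: 10

The array has 10 inversion(s): (0,2), (0,3), (0,6), (1,2), (1,3), (1,6), (3,6), (4,6), (5,6), (5,7). Each pair (i,j) satisfies i < j and arr[i] > arr[j].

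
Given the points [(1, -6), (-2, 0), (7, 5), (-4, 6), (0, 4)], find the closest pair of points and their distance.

Computing all pairwise distances among 5 points:

d((1, -6), (-2, 0)) = 6.7082
d((1, -6), (7, 5)) = 12.53
d((1, -6), (-4, 6)) = 13.0
d((1, -6), (0, 4)) = 10.0499
d((-2, 0), (7, 5)) = 10.2956
d((-2, 0), (-4, 6)) = 6.3246
d((-2, 0), (0, 4)) = 4.4721 <-- minimum
d((7, 5), (-4, 6)) = 11.0454
d((7, 5), (0, 4)) = 7.0711
d((-4, 6), (0, 4)) = 4.4721 <-- minimum

Minimum distance: 4.4721 (tie among 2 pairs: (-2, 0) and (0, 4); (-4, 6) and (0, 4))

The minimum Euclidean distance is 4.4721. There is a tie: 2 pairs achieve this minimum — (-2, 0) and (0, 4); (-4, 6) and (0, 4). Any of these is a valid closest pair. For 5 points, brute-force pairwise comparison is shown above. For large n, the divide-and-conquer algorithm (sort by x, recurse on halves, check the dividing strip) achieves O(n log n).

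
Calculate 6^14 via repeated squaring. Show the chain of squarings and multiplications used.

Computing 6^14 by squaring (build up from 6^1; each line after the first costs one multiplication):

6^1 = 6
6^2 = (6^1)^2 = 6^2 = 36
6^3 = 6 * 6^2 = 6 * 36 = 216
6^6 = (6^3)^2 = 216^2 = 46656
6^7 = 6 * 6^6 = 6 * 46656 = 279936
6^14 = (6^7)^2 = 279936^2 = 78364164096

Result: 78364164096
Multiplications needed: 5 (5 lines after 6^1)

6^14 = 78364164096. Using exponentiation by squaring, this requires 5 multiplications. The key idea: if the exponent is even, square the half-power; if odd, multiply by the base once.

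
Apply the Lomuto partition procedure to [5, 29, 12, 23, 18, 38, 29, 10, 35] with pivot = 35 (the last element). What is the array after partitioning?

Lomuto partition with pivot = 35:

Initial array: [5, 29, 12, 23, 18, 38, 29, 10, 35]

arr[0]=5 <= 35: swap with position 0, array becomes [5, 29, 12, 23, 18, 38, 29, 10, 35]
arr[1]=29 <= 35: swap with position 1, array becomes [5, 29, 12, 23, 18, 38, 29, 10, 35]
arr[2]=12 <= 35: swap with position 2, array becomes [5, 29, 12, 23, 18, 38, 29, 10, 35]
arr[3]=23 <= 35: swap with position 3, array becomes [5, 29, 12, 23, 18, 38, 29, 10, 35]
arr[4]=18 <= 35: swap with position 4, array becomes [5, 29, 12, 23, 18, 38, 29, 10, 35]
arr[5]=38 > 35: no swap
arr[6]=29 <= 35: swap with position 5, array becomes [5, 29, 12, 23, 18, 29, 38, 10, 35]
arr[7]=10 <= 35: swap with position 6, array becomes [5, 29, 12, 23, 18, 29, 10, 38, 35]

Place pivot at position 7: [5, 29, 12, 23, 18, 29, 10, 35, 38]
Pivot position: 7

After partitioning with pivot 35, the array becomes [5, 29, 12, 23, 18, 29, 10, 35, 38]. The pivot is placed at index 7. All elements to the left of the pivot are <= 35, and all elements to the right are > 35.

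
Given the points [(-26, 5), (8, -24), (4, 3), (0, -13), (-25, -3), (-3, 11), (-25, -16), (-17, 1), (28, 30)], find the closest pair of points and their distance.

Computing all pairwise distances among 9 points:

d((-26, 5), (8, -24)) = 44.6878
d((-26, 5), (4, 3)) = 30.0666
d((-26, 5), (0, -13)) = 31.6228
d((-26, 5), (-25, -3)) = 8.0623 <-- minimum
d((-26, 5), (-3, 11)) = 23.7697
d((-26, 5), (-25, -16)) = 21.0238
d((-26, 5), (-17, 1)) = 9.8489
d((-26, 5), (28, 30)) = 59.5063
d((8, -24), (4, 3)) = 27.2947
d((8, -24), (0, -13)) = 13.6015
d((8, -24), (-25, -3)) = 39.1152
d((8, -24), (-3, 11)) = 36.6879
d((8, -24), (-25, -16)) = 33.9559
d((8, -24), (-17, 1)) = 35.3553
d((8, -24), (28, 30)) = 57.5847
d((4, 3), (0, -13)) = 16.4924
d((4, 3), (-25, -3)) = 29.6142
d((4, 3), (-3, 11)) = 10.6301
d((4, 3), (-25, -16)) = 34.6699
d((4, 3), (-17, 1)) = 21.095
d((4, 3), (28, 30)) = 36.1248
d((0, -13), (-25, -3)) = 26.9258
d((0, -13), (-3, 11)) = 24.1868
d((0, -13), (-25, -16)) = 25.1794
d((0, -13), (-17, 1)) = 22.0227
d((0, -13), (28, 30)) = 51.3128
d((-25, -3), (-3, 11)) = 26.0768
d((-25, -3), (-25, -16)) = 13.0
d((-25, -3), (-17, 1)) = 8.9443
d((-25, -3), (28, 30)) = 62.434
d((-3, 11), (-25, -16)) = 34.8281
d((-3, 11), (-17, 1)) = 17.2047
d((-3, 11), (28, 30)) = 36.3593
d((-25, -16), (-17, 1)) = 18.7883
d((-25, -16), (28, 30)) = 70.1783
d((-17, 1), (28, 30)) = 53.535

Closest pair: (-26, 5) and (-25, -3) with distance 8.0623

The closest pair is (-26, 5) and (-25, -3) with Euclidean distance 8.0623. For 9 points, brute-force pairwise comparison is shown above. For large n, the divide-and-conquer algorithm (sort by x, recurse on halves, check the dividing strip) achieves O(n log n).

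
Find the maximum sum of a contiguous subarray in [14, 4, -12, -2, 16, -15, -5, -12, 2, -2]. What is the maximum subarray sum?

Using Kadane's algorithm on [14, 4, -12, -2, 16, -15, -5, -12, 2, -2]:

Scanning through the array:
Position 1 (value 4): max_ending_here = 18, max_so_far = 18
Position 2 (value -12): max_ending_here = 6, max_so_far = 18
Position 3 (value -2): max_ending_here = 4, max_so_far = 18
Position 4 (value 16): max_ending_here = 20, max_so_far = 20
Position 5 (value -15): max_ending_here = 5, max_so_far = 20
Position 6 (value -5): max_ending_here = 0, max_so_far = 20
Position 7 (value -12): max_ending_here = -12, max_so_far = 20
Position 8 (value 2): max_ending_here = 2, max_so_far = 20
Position 9 (value -2): max_ending_here = 0, max_so_far = 20

Maximum subarray: [14, 4, -12, -2, 16]
Maximum sum: 20

The maximum subarray is [14, 4, -12, -2, 16] with sum 20. This subarray runs from index 0 to index 4.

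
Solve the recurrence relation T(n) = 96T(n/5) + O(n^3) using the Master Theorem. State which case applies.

Master Theorem for T(n) = 96T(n/5) + O(n^3):

a = 96, b = 5, c = 3
log_b(a) = log_5(96) = 2.8360

Case 3: c = 3 > log_5(96) = 2.8360
T(n) = O(n^3) = O(n^3)

For T(n) = 96T(n/5) + O(n^3): log_5(96) = 2.8360. This is Case 3 of the Master Theorem (c > log_b(a), work dominated by root), giving O(n^3).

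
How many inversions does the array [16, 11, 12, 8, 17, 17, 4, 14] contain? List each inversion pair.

Finding inversions in [16, 11, 12, 8, 17, 17, 4, 14]:

(0, 1): arr[0]=16 > arr[1]=11
(0, 2): arr[0]=16 > arr[2]=12
(0, 3): arr[0]=16 > arr[3]=8
(0, 6): arr[0]=16 > arr[6]=4
(0, 7): arr[0]=16 > arr[7]=14
(1, 3): arr[1]=11 > arr[3]=8
(1, 6): arr[1]=11 > arr[6]=4
(2, 3): arr[2]=12 > arr[3]=8
(2, 6): arr[2]=12 > arr[6]=4
(3, 6): arr[3]=8 > arr[6]=4
(4, 6): arr[4]=17 > arr[6]=4
(4, 7): arr[4]=17 > arr[7]=14
(5, 6): arr[5]=17 > arr[6]=4
(5, 7): arr[5]=17 > arr[7]=14

Total inversions: 14

The array has 14 inversion(s): (0,1), (0,2), (0,3), (0,6), (0,7), (1,3), (1,6), (2,3), (2,6), (3,6), (4,6), (4,7), (5,6), (5,7). Each pair (i,j) satisfies i < j and arr[i] > arr[j].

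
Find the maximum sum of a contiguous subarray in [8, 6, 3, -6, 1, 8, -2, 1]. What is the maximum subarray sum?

Using Kadane's algorithm on [8, 6, 3, -6, 1, 8, -2, 1]:

Scanning through the array:
Position 1 (value 6): max_ending_here = 14, max_so_far = 14
Position 2 (value 3): max_ending_here = 17, max_so_far = 17
Position 3 (value -6): max_ending_here = 11, max_so_far = 17
Position 4 (value 1): max_ending_here = 12, max_so_far = 17
Position 5 (value 8): max_ending_here = 20, max_so_far = 20
Position 6 (value -2): max_ending_here = 18, max_so_far = 20
Position 7 (value 1): max_ending_here = 19, max_so_far = 20

Maximum subarray: [8, 6, 3, -6, 1, 8]
Maximum sum: 20

The maximum subarray is [8, 6, 3, -6, 1, 8] with sum 20. This subarray runs from index 0 to index 5.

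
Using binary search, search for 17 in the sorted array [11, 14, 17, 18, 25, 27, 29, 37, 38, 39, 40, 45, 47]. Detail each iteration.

Binary search for 17 in [11, 14, 17, 18, 25, 27, 29, 37, 38, 39, 40, 45, 47]:

lo=0, hi=12, mid=6, arr[mid]=29 -> 29 > 17, search left half
lo=0, hi=5, mid=2, arr[mid]=17 -> Found target at index 2!

Binary search finds 17 at index 2 after 2 comparisons. The search repeatedly halves the search space by comparing with the middle element.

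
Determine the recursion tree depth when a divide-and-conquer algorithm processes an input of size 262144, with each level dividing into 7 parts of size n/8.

For divide and conquer with division factor 8:

Problem sizes at each level:
Level 0: 262144
Level 1: 32768
Level 2: 4096
Level 3: 512
Level 4: 64
Level 5: 8
Level 6: 1

The root is level 0 and the size-1 base case is level 6 (the tree spans levels 0 through 6, i.e. 7 levels counting the root), so the depth is the number of divisions: log_8(262144) = 6

The recursion tree depth is log_8(262144) = 6. At each level, the problem size is divided by 8, so it takes 6 divisions to reduce to a base case of size 1. The algorithm makes 7 recursive calls at each level.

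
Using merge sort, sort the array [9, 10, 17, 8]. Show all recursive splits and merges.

Merge sort trace:

Split: [9, 10, 17, 8] -> [9, 10] and [17, 8]
  Split: [9, 10] -> [9] and [10]
  Merge: [9] + [10] -> [9, 10]
  Split: [17, 8] -> [17] and [8]
  Merge: [17] + [8] -> [8, 17]
Merge: [9, 10] + [8, 17] -> [8, 9, 10, 17]

Final sorted array: [8, 9, 10, 17]

The merge sort proceeds by recursively splitting the array and merging sorted halves.
After all merges, the sorted array is [8, 9, 10, 17].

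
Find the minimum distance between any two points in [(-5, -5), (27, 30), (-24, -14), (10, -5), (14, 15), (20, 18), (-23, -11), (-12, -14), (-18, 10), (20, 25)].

Computing all pairwise distances among 10 points:

d((-5, -5), (27, 30)) = 47.4236
d((-5, -5), (-24, -14)) = 21.0238
d((-5, -5), (10, -5)) = 15.0
d((-5, -5), (14, 15)) = 27.5862
d((-5, -5), (20, 18)) = 33.9706
d((-5, -5), (-23, -11)) = 18.9737
d((-5, -5), (-12, -14)) = 11.4018
d((-5, -5), (-18, 10)) = 19.8494
d((-5, -5), (20, 25)) = 39.0512
d((27, 30), (-24, -14)) = 67.3573
d((27, 30), (10, -5)) = 38.9102
d((27, 30), (14, 15)) = 19.8494
d((27, 30), (20, 18)) = 13.8924
d((27, 30), (-23, -11)) = 64.6607
d((27, 30), (-12, -14)) = 58.7963
d((27, 30), (-18, 10)) = 49.2443
d((27, 30), (20, 25)) = 8.6023
d((-24, -14), (10, -5)) = 35.171
d((-24, -14), (14, 15)) = 47.8017
d((-24, -14), (20, 18)) = 54.4059
d((-24, -14), (-23, -11)) = 3.1623 <-- minimum
d((-24, -14), (-12, -14)) = 12.0
d((-24, -14), (-18, 10)) = 24.7386
d((-24, -14), (20, 25)) = 58.7963
d((10, -5), (14, 15)) = 20.3961
d((10, -5), (20, 18)) = 25.0799
d((10, -5), (-23, -11)) = 33.541
d((10, -5), (-12, -14)) = 23.7697
d((10, -5), (-18, 10)) = 31.7648
d((10, -5), (20, 25)) = 31.6228
d((14, 15), (20, 18)) = 6.7082
d((14, 15), (-23, -11)) = 45.2217
d((14, 15), (-12, -14)) = 38.9487
d((14, 15), (-18, 10)) = 32.3883
d((14, 15), (20, 25)) = 11.6619
d((20, 18), (-23, -11)) = 51.8652
d((20, 18), (-12, -14)) = 45.2548
d((20, 18), (-18, 10)) = 38.833
d((20, 18), (20, 25)) = 7.0
d((-23, -11), (-12, -14)) = 11.4018
d((-23, -11), (-18, 10)) = 21.587
d((-23, -11), (20, 25)) = 56.0803
d((-12, -14), (-18, 10)) = 24.7386
d((-12, -14), (20, 25)) = 50.448
d((-18, 10), (20, 25)) = 40.8534

Closest pair: (-24, -14) and (-23, -11) with distance 3.1623

The closest pair is (-24, -14) and (-23, -11) with Euclidean distance 3.1623. For 10 points, brute-force pairwise comparison is shown above. For large n, the divide-and-conquer algorithm (sort by x, recurse on halves, check the dividing strip) achieves O(n log n).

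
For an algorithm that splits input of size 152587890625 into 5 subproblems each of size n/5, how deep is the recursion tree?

For divide and conquer with division factor 5:

Problem sizes at each level:
Level 0: 152587890625
Level 1: 30517578125
Level 2: 6103515625
Level 3: 1220703125
Level 4: 244140625
Level 5: 48828125
Level 6: 9765625
Level 7: 1953125
Level 8: 390625
Level 9: 78125
Level 10: 15625
Level 11: 3125
Level 12: 625
Level 13: 125
Level 14: 25
Level 15: 5
Level 16: 1

The root is level 0 and the size-1 base case is level 16 (the tree spans levels 0 through 16, i.e. 17 levels counting the root), so the depth is the number of divisions: log_5(152587890625) = 16

The recursion tree depth is log_5(152587890625) = 16. At each level, the problem size is divided by 5, so it takes 16 divisions to reduce to a base case of size 1. The algorithm makes 5 recursive calls at each level.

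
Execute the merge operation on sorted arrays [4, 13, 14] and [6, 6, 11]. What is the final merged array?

Merging process:

Compare 4 vs 6: take 4 from left. Merged: [4]
Compare 13 vs 6: take 6 from right. Merged: [4, 6]
Compare 13 vs 6: take 6 from right. Merged: [4, 6, 6]
Compare 13 vs 11: take 11 from right. Merged: [4, 6, 6, 11]
Append remaining from left: [13, 14]. Merged: [4, 6, 6, 11, 13, 14]

Final merged array: [4, 6, 6, 11, 13, 14]
Total comparisons: 4

The merged array is [4, 6, 6, 11, 13, 14], requiring 4 comparisons. The merge step runs in O(n) time where n is the total number of elements.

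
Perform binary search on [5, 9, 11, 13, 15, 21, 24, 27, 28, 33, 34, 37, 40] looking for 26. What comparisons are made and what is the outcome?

Binary search for 26 in [5, 9, 11, 13, 15, 21, 24, 27, 28, 33, 34, 37, 40]:

lo=0, hi=12, mid=6, arr[mid]=24 -> 24 < 26, search right half
lo=7, hi=12, mid=9, arr[mid]=33 -> 33 > 26, search left half
lo=7, hi=8, mid=7, arr[mid]=27 -> 27 > 26, search left half
lo=7 > hi=6, target 26 not found

Binary search determines that 26 is not in the array after 3 comparisons. The search space was exhausted without finding the target.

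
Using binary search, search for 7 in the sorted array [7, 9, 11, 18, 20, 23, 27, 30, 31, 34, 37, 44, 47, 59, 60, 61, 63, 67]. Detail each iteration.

Binary search for 7 in [7, 9, 11, 18, 20, 23, 27, 30, 31, 34, 37, 44, 47, 59, 60, 61, 63, 67]:

lo=0, hi=17, mid=8, arr[mid]=31 -> 31 > 7, search left half
lo=0, hi=7, mid=3, arr[mid]=18 -> 18 > 7, search left half
lo=0, hi=2, mid=1, arr[mid]=9 -> 9 > 7, search left half
lo=0, hi=0, mid=0, arr[mid]=7 -> Found target at index 0!

Binary search finds 7 at index 0 after 4 comparisons. The search repeatedly halves the search space by comparing with the middle element.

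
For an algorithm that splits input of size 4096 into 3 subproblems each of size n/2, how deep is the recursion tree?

For divide and conquer with division factor 2:

Problem sizes at each level:
Level 0: 4096
Level 1: 2048
Level 2: 1024
Level 3: 512
Level 4: 256
Level 5: 128
Level 6: 64
Level 7: 32
Level 8: 16
Level 9: 8
Level 10: 4
Level 11: 2
Level 12: 1

The root is level 0 and the size-1 base case is level 12 (the tree spans levels 0 through 12, i.e. 13 levels counting the root), so the depth is the number of divisions: log_2(4096) = 12

The recursion tree depth is log_2(4096) = 12. At each level, the problem size is divided by 2, so it takes 12 divisions to reduce to a base case of size 1. The algorithm makes 3 recursive calls at each level.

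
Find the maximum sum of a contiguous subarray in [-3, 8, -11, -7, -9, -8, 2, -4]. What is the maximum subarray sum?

Using Kadane's algorithm on [-3, 8, -11, -7, -9, -8, 2, -4]:

Scanning through the array:
Position 1 (value 8): max_ending_here = 8, max_so_far = 8
Position 2 (value -11): max_ending_here = -3, max_so_far = 8
Position 3 (value -7): max_ending_here = -7, max_so_far = 8
Position 4 (value -9): max_ending_here = -9, max_so_far = 8
Position 5 (value -8): max_ending_here = -8, max_so_far = 8
Position 6 (value 2): max_ending_here = 2, max_so_far = 8
Position 7 (value -4): max_ending_here = -2, max_so_far = 8

Maximum subarray: [8]
Maximum sum: 8

The maximum subarray is [8] with sum 8. This subarray runs from index 1 to index 1.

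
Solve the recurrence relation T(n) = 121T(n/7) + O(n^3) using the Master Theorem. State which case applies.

Master Theorem for T(n) = 121T(n/7) + O(n^3):

a = 121, b = 7, c = 3
log_b(a) = log_7(121) = 2.4645

Case 3: c = 3 > log_7(121) = 2.4645
T(n) = O(n^3) = O(n^3)

For T(n) = 121T(n/7) + O(n^3): log_7(121) = 2.4645. This is Case 3 of the Master Theorem (c > log_b(a), work dominated by root), giving O(n^3).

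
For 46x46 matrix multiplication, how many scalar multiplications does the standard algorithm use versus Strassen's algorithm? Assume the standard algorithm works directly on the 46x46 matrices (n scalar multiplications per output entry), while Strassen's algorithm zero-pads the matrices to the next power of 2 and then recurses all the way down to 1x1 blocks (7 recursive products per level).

Matrix multiplication for 46x46 matrices:

Strassen's algorithm requires power-of-2 dimensions. Pad 46x46 to 64x64 (next power of 2).

Standard algorithm: 46^3 = 97336 multiplications
Strassen's algorithm: 7^(log2(64)) = 7^6 = 117649 multiplications
Difference: 97336 - 117649 = -20313 (Strassen uses MORE here due to padding overhead — for small or just-over-power-of-2 n, padding can outweigh the per-level savings)

Standard: 97336 multiplications (46^3). Strassen: 117649 multiplications (7^6, after padding to 64x64). Strassen reduces 8 recursive multiplications to 7 at each level.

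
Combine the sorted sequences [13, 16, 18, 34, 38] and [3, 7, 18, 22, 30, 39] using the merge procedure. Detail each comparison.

Merging process:

Compare 13 vs 3: take 3 from right. Merged: [3]
Compare 13 vs 7: take 7 from right. Merged: [3, 7]
Compare 13 vs 18: take 13 from left. Merged: [3, 7, 13]
Compare 16 vs 18: take 16 from left. Merged: [3, 7, 13, 16]
Compare 18 vs 18: take 18 from left. Merged: [3, 7, 13, 16, 18]
Compare 34 vs 18: take 18 from right. Merged: [3, 7, 13, 16, 18, 18]
Compare 34 vs 22: take 22 from right. Merged: [3, 7, 13, 16, 18, 18, 22]
Compare 34 vs 30: take 30 from right. Merged: [3, 7, 13, 16, 18, 18, 22, 30]
Compare 34 vs 39: take 34 from left. Merged: [3, 7, 13, 16, 18, 18, 22, 30, 34]
Compare 38 vs 39: take 38 from left. Merged: [3, 7, 13, 16, 18, 18, 22, 30, 34, 38]
Append remaining from right: [39]. Merged: [3, 7, 13, 16, 18, 18, 22, 30, 34, 38, 39]

Final merged array: [3, 7, 13, 16, 18, 18, 22, 30, 34, 38, 39]
Total comparisons: 10

The merged array is [3, 7, 13, 16, 18, 18, 22, 30, 34, 38, 39], requiring 10 comparisons. The merge step runs in O(n) time where n is the total number of elements.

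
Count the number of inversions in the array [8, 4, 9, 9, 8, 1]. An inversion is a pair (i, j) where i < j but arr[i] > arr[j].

Finding inversions in [8, 4, 9, 9, 8, 1]:

(0, 1): arr[0]=8 > arr[1]=4
(0, 5): arr[0]=8 > arr[5]=1
(1, 5): arr[1]=4 > arr[5]=1
(2, 4): arr[2]=9 > arr[4]=8
(2, 5): arr[2]=9 > arr[5]=1
(3, 4): arr[3]=9 > arr[4]=8
(3, 5): arr[3]=9 > arr[5]=1
(4, 5): arr[4]=8 > arr[5]=1

Total inversions: 8

The array has 8 inversion(s): (0,1), (0,5), (1,5), (2,4), (2,5), (3,4), (3,5), (4,5). Each pair (i,j) satisfies i < j and arr[i] > arr[j].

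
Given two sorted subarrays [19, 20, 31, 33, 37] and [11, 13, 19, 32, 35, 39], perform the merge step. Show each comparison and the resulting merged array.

Merging process:

Compare 19 vs 11: take 11 from right. Merged: [11]
Compare 19 vs 13: take 13 from right. Merged: [11, 13]
Compare 19 vs 19: take 19 from left. Merged: [11, 13, 19]
Compare 20 vs 19: take 19 from right. Merged: [11, 13, 19, 19]
Compare 20 vs 32: take 20 from left. Merged: [11, 13, 19, 19, 20]
Compare 31 vs 32: take 31 from left. Merged: [11, 13, 19, 19, 20, 31]
Compare 33 vs 32: take 32 from right. Merged: [11, 13, 19, 19, 20, 31, 32]
Compare 33 vs 35: take 33 from left. Merged: [11, 13, 19, 19, 20, 31, 32, 33]
Compare 37 vs 35: take 35 from right. Merged: [11, 13, 19, 19, 20, 31, 32, 33, 35]
Compare 37 vs 39: take 37 from left. Merged: [11, 13, 19, 19, 20, 31, 32, 33, 35, 37]
Append remaining from right: [39]. Merged: [11, 13, 19, 19, 20, 31, 32, 33, 35, 37, 39]

Final merged array: [11, 13, 19, 19, 20, 31, 32, 33, 35, 37, 39]
Total comparisons: 10

The merged array is [11, 13, 19, 19, 20, 31, 32, 33, 35, 37, 39], requiring 10 comparisons. The merge step runs in O(n) time where n is the total number of elements.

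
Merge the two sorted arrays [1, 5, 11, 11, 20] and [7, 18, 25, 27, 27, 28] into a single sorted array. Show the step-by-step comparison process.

Merging process:

Compare 1 vs 7: take 1 from left. Merged: [1]
Compare 5 vs 7: take 5 from left. Merged: [1, 5]
Compare 11 vs 7: take 7 from right. Merged: [1, 5, 7]
Compare 11 vs 18: take 11 from left. Merged: [1, 5, 7, 11]
Compare 11 vs 18: take 11 from left. Merged: [1, 5, 7, 11, 11]
Compare 20 vs 18: take 18 from right. Merged: [1, 5, 7, 11, 11, 18]
Compare 20 vs 25: take 20 from left. Merged: [1, 5, 7, 11, 11, 18, 20]
Append remaining from right: [25, 27, 27, 28]. Merged: [1, 5, 7, 11, 11, 18, 20, 25, 27, 27, 28]

Final merged array: [1, 5, 7, 11, 11, 18, 20, 25, 27, 27, 28]
Total comparisons: 7

The merged array is [1, 5, 7, 11, 11, 18, 20, 25, 27, 27, 28], requiring 7 comparisons. The merge step runs in O(n) time where n is the total number of elements.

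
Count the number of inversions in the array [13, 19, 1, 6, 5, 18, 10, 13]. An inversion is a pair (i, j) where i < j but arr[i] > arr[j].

Finding inversions in [13, 19, 1, 6, 5, 18, 10, 13]:

(0, 2): arr[0]=13 > arr[2]=1
(0, 3): arr[0]=13 > arr[3]=6
(0, 4): arr[0]=13 > arr[4]=5
(0, 6): arr[0]=13 > arr[6]=10
(1, 2): arr[1]=19 > arr[2]=1
(1, 3): arr[1]=19 > arr[3]=6
(1, 4): arr[1]=19 > arr[4]=5
(1, 5): arr[1]=19 > arr[5]=18
(1, 6): arr[1]=19 > arr[6]=10
(1, 7): arr[1]=19 > arr[7]=13
(3, 4): arr[3]=6 > arr[4]=5
(5, 6): arr[5]=18 > arr[6]=10
(5, 7): arr[5]=18 > arr[7]=13

Total inversions: 13

The array has 13 inversion(s): (0,2), (0,3), (0,4), (0,6), (1,2), (1,3), (1,4), (1,5), (1,6), (1,7), (3,4), (5,6), (5,7). Each pair (i,j) satisfies i < j and arr[i] > arr[j].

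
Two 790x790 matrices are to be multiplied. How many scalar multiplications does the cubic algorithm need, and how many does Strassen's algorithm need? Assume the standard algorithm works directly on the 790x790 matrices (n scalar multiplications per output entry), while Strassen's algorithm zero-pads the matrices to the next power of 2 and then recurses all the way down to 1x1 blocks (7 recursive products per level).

Matrix multiplication for 790x790 matrices:

Strassen's algorithm requires power-of-2 dimensions. Pad 790x790 to 1024x1024 (next power of 2).

Standard algorithm: 790^3 = 493039000 multiplications
Strassen's algorithm: 7^(log2(1024)) = 7^10 = 282475249 multiplications
Savings: 493039000 - 282475249 = 210563751 multiplications

Standard: 493039000 multiplications (790^3). Strassen: 282475249 multiplications (7^10, after padding to 1024x1024). Strassen reduces 8 recursive multiplications to 7 at each level.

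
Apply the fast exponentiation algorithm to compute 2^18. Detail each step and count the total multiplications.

Computing 2^18 by squaring (build up from 2^1; each line after the first costs one multiplication):

2^1 = 2
2^2 = (2^1)^2 = 2^2 = 4
2^4 = (2^2)^2 = 4^2 = 16
2^8 = (2^4)^2 = 16^2 = 256
2^9 = 2 * 2^8 = 2 * 256 = 512
2^18 = (2^9)^2 = 512^2 = 262144

Result: 262144
Multiplications needed: 5 (5 lines after 2^1)

2^18 = 262144. Using exponentiation by squaring, this requires 5 multiplications. The key idea: if the exponent is even, square the half-power; if odd, multiply by the base once.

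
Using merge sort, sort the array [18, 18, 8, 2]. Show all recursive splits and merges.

Merge sort trace:

Split: [18, 18, 8, 2] -> [18, 18] and [8, 2]
  Split: [18, 18] -> [18] and [18]
  Merge: [18] + [18] -> [18, 18]
  Split: [8, 2] -> [8] and [2]
  Merge: [8] + [2] -> [2, 8]
Merge: [18, 18] + [2, 8] -> [2, 8, 18, 18]

Final sorted array: [2, 8, 18, 18]

The merge sort proceeds by recursively splitting the array and merging sorted halves.
After all merges, the sorted array is [2, 8, 18, 18].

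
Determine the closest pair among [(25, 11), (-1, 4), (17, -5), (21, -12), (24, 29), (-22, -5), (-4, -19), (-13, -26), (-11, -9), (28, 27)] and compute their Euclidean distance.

Computing all pairwise distances among 10 points:

d((25, 11), (-1, 4)) = 26.9258
d((25, 11), (17, -5)) = 17.8885
d((25, 11), (21, -12)) = 23.3452
d((25, 11), (24, 29)) = 18.0278
d((25, 11), (-22, -5)) = 49.6488
d((25, 11), (-4, -19)) = 41.7253
d((25, 11), (-13, -26)) = 53.0377
d((25, 11), (-11, -9)) = 41.1825
d((25, 11), (28, 27)) = 16.2788
d((-1, 4), (17, -5)) = 20.1246
d((-1, 4), (21, -12)) = 27.2029
d((-1, 4), (24, 29)) = 35.3553
d((-1, 4), (-22, -5)) = 22.8473
d((-1, 4), (-4, -19)) = 23.1948
d((-1, 4), (-13, -26)) = 32.311
d((-1, 4), (-11, -9)) = 16.4012
d((-1, 4), (28, 27)) = 37.0135
d((17, -5), (21, -12)) = 8.0623
d((17, -5), (24, 29)) = 34.7131
d((17, -5), (-22, -5)) = 39.0
d((17, -5), (-4, -19)) = 25.2389
d((17, -5), (-13, -26)) = 36.6197
d((17, -5), (-11, -9)) = 28.2843
d((17, -5), (28, 27)) = 33.8378
d((21, -12), (24, 29)) = 41.1096
d((21, -12), (-22, -5)) = 43.566
d((21, -12), (-4, -19)) = 25.9615
d((21, -12), (-13, -26)) = 36.7696
d((21, -12), (-11, -9)) = 32.1403
d((21, -12), (28, 27)) = 39.6232
d((24, 29), (-22, -5)) = 57.2014
d((24, 29), (-4, -19)) = 55.5698
d((24, 29), (-13, -26)) = 66.2873
d((24, 29), (-11, -9)) = 51.6624
d((24, 29), (28, 27)) = 4.4721 <-- minimum
d((-22, -5), (-4, -19)) = 22.8035
d((-22, -5), (-13, -26)) = 22.8473
d((-22, -5), (-11, -9)) = 11.7047
d((-22, -5), (28, 27)) = 59.3633
d((-4, -19), (-13, -26)) = 11.4018
d((-4, -19), (-11, -9)) = 12.2066
d((-4, -19), (28, 27)) = 56.0357
d((-13, -26), (-11, -9)) = 17.1172
d((-13, -26), (28, 27)) = 67.0075
d((-11, -9), (28, 27)) = 53.0754

Closest pair: (24, 29) and (28, 27) with distance 4.4721

The closest pair is (24, 29) and (28, 27) with Euclidean distance 4.4721. For 10 points, brute-force pairwise comparison is shown above. For large n, the divide-and-conquer algorithm (sort by x, recurse on halves, check the dividing strip) achieves O(n log n).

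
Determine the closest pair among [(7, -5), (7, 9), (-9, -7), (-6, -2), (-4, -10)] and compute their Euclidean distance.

Computing all pairwise distances among 5 points:

d((7, -5), (7, 9)) = 14.0
d((7, -5), (-9, -7)) = 16.1245
d((7, -5), (-6, -2)) = 13.3417
d((7, -5), (-4, -10)) = 12.083
d((7, 9), (-9, -7)) = 22.6274
d((7, 9), (-6, -2)) = 17.0294
d((7, 9), (-4, -10)) = 21.9545
d((-9, -7), (-6, -2)) = 5.831 <-- minimum
d((-9, -7), (-4, -10)) = 5.831 <-- minimum
d((-6, -2), (-4, -10)) = 8.2462

Minimum distance: 5.831 (tie among 2 pairs: (-9, -7) and (-6, -2); (-9, -7) and (-4, -10))

The minimum Euclidean distance is 5.831. There is a tie: 2 pairs achieve this minimum — (-9, -7) and (-6, -2); (-9, -7) and (-4, -10). Any of these is a valid closest pair. For 5 points, brute-force pairwise comparison is shown above. For large n, the divide-and-conquer algorithm (sort by x, recurse on halves, check the dividing strip) achieves O(n log n).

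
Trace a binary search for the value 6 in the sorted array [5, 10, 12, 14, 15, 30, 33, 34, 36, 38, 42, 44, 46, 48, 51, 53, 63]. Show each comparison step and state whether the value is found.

Binary search for 6 in [5, 10, 12, 14, 15, 30, 33, 34, 36, 38, 42, 44, 46, 48, 51, 53, 63]:

lo=0, hi=16, mid=8, arr[mid]=36 -> 36 > 6, search left half
lo=0, hi=7, mid=3, arr[mid]=14 -> 14 > 6, search left half
lo=0, hi=2, mid=1, arr[mid]=10 -> 10 > 6, search left half
lo=0, hi=0, mid=0, arr[mid]=5 -> 5 < 6, search right half
lo=1 > hi=0, target 6 not found

Binary search determines that 6 is not in the array after 4 comparisons. The search space was exhausted without finding the target.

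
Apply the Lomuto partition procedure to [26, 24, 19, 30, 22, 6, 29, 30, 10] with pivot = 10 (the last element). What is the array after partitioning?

Lomuto partition with pivot = 10:

Initial array: [26, 24, 19, 30, 22, 6, 29, 30, 10]

arr[0]=26 > 10: no swap
arr[1]=24 > 10: no swap
arr[2]=19 > 10: no swap
arr[3]=30 > 10: no swap
arr[4]=22 > 10: no swap
arr[5]=6 <= 10: swap with position 0, array becomes [6, 24, 19, 30, 22, 26, 29, 30, 10]
arr[6]=29 > 10: no swap
arr[7]=30 > 10: no swap

Place pivot at position 1: [6, 10, 19, 30, 22, 26, 29, 30, 24]
Pivot position: 1

After partitioning with pivot 10, the array becomes [6, 10, 19, 30, 22, 26, 29, 30, 24]. The pivot is placed at index 1. All elements to the left of the pivot are <= 10, and all elements to the right are > 10.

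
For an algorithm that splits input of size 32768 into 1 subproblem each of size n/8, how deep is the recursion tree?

For divide and conquer with division factor 8:

Problem sizes at each level:
Level 0: 32768
Level 1: 4096
Level 2: 512
Level 3: 64
Level 4: 8
Level 5: 1

The root is level 0 and the size-1 base case is level 5 (the tree spans levels 0 through 5, i.e. 6 levels counting the root), so the depth is the number of divisions: log_8(32768) = 5

The recursion tree depth is log_8(32768) = 5. At each level, the problem size is divided by 8, so it takes 5 divisions to reduce to a base case of size 1. The algorithm makes 1 recursive call at each level.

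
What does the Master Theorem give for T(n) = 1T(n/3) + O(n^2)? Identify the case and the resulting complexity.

Master Theorem for T(n) = 1T(n/3) + O(n^2):

a = 1, b = 3, c = 2
log_b(a) = log_3(1) = 0.0000

Case 3: c = 2 > log_3(1) = 0.0000
T(n) = O(n^2) = O(n^2)

For T(n) = 1T(n/3) + O(n^2): log_3(1) = 0.0000. This is Case 3 of the Master Theorem (c > log_b(a), work dominated by root), giving O(n^2).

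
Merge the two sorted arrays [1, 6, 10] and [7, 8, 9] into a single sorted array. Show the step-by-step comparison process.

Merging process:

Compare 1 vs 7: take 1 from left. Merged: [1]
Compare 6 vs 7: take 6 from left. Merged: [1, 6]
Compare 10 vs 7: take 7 from right. Merged: [1, 6, 7]
Compare 10 vs 8: take 8 from right. Merged: [1, 6, 7, 8]
Compare 10 vs 9: take 9 from right. Merged: [1, 6, 7, 8, 9]
Append remaining from left: [10]. Merged: [1, 6, 7, 8, 9, 10]

Final merged array: [1, 6, 7, 8, 9, 10]
Total comparisons: 5

The merged array is [1, 6, 7, 8, 9, 10], requiring 5 comparisons. The merge step runs in O(n) time where n is the total number of elements.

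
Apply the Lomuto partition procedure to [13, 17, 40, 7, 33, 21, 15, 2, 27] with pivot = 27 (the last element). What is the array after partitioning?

Lomuto partition with pivot = 27:

Initial array: [13, 17, 40, 7, 33, 21, 15, 2, 27]

arr[0]=13 <= 27: swap with position 0, array becomes [13, 17, 40, 7, 33, 21, 15, 2, 27]
arr[1]=17 <= 27: swap with position 1, array becomes [13, 17, 40, 7, 33, 21, 15, 2, 27]
arr[2]=40 > 27: no swap
arr[3]=7 <= 27: swap with position 2, array becomes [13, 17, 7, 40, 33, 21, 15, 2, 27]
arr[4]=33 > 27: no swap
arr[5]=21 <= 27: swap with position 3, array becomes [13, 17, 7, 21, 33, 40, 15, 2, 27]
arr[6]=15 <= 27: swap with position 4, array becomes [13, 17, 7, 21, 15, 40, 33, 2, 27]
arr[7]=2 <= 27: swap with position 5, array becomes [13, 17, 7, 21, 15, 2, 33, 40, 27]

Place pivot at position 6: [13, 17, 7, 21, 15, 2, 27, 40, 33]
Pivot position: 6

After partitioning with pivot 27, the array becomes [13, 17, 7, 21, 15, 2, 27, 40, 33]. The pivot is placed at index 6. All elements to the left of the pivot are <= 27, and all elements to the right are > 27.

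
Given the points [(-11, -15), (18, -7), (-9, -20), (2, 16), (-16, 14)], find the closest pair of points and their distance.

Computing all pairwise distances among 5 points:

d((-11, -15), (18, -7)) = 30.0832
d((-11, -15), (-9, -20)) = 5.3852 <-- minimum
d((-11, -15), (2, 16)) = 33.6155
d((-11, -15), (-16, 14)) = 29.4279
d((18, -7), (-9, -20)) = 29.9666
d((18, -7), (2, 16)) = 28.0179
d((18, -7), (-16, 14)) = 39.9625
d((-9, -20), (2, 16)) = 37.6431
d((-9, -20), (-16, 14)) = 34.7131
d((2, 16), (-16, 14)) = 18.1108

Closest pair: (-11, -15) and (-9, -20) with distance 5.3852

The closest pair is (-11, -15) and (-9, -20) with Euclidean distance 5.3852. For 5 points, brute-force pairwise comparison is shown above. For large n, the divide-and-conquer algorithm (sort by x, recurse on halves, check the dividing strip) achieves O(n log n).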